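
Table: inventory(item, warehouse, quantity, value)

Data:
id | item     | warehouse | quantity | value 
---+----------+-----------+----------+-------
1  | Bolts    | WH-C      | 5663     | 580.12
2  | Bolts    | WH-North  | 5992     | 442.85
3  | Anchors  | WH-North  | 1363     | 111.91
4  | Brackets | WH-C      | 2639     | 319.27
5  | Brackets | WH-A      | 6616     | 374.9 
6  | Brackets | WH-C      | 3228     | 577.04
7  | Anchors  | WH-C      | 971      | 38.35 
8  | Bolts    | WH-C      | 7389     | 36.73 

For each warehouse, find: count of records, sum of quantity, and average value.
SELECT warehouse,
       COUNT(*) as cnt,
       SUM(quantity) as total_quantity,
       AVG(value) as avg_value
FROM inventory
GROUP BY warehouse

Result:
  WH-A: 1 records, 6616 total quantity, 374.90 avg value
  WH-C: 5 records, 19890 total quantity, 310.30 avg value
  WH-North: 2 records, 7355 total quantity, 277.38 avg value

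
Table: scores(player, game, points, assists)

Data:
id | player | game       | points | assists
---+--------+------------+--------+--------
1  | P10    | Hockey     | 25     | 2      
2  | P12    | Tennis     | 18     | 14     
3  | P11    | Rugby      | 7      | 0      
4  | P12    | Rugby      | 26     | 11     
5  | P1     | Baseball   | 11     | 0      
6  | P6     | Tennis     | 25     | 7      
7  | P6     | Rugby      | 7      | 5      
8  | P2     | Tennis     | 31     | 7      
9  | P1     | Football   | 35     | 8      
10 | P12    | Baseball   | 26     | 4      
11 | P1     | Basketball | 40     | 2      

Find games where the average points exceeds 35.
SELECT game, AVG(points)
FROM scores
GROUP BY game
HAVING AVG(points) > 35

Result:
  Basketball: avg=40.00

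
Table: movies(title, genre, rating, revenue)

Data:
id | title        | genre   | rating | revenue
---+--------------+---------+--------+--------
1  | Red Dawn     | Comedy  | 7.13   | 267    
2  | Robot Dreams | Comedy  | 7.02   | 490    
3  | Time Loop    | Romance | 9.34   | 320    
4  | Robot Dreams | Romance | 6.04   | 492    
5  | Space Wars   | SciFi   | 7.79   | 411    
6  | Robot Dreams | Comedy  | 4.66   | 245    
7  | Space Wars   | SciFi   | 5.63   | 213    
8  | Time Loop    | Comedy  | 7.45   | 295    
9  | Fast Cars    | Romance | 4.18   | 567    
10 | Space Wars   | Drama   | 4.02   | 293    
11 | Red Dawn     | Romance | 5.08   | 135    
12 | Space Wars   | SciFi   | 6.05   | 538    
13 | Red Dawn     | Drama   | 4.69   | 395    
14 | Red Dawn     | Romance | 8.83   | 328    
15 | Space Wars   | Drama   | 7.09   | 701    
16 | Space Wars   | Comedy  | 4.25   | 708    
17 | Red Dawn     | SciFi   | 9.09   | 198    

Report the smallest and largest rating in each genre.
SELECT genre, MIN(rating), MAX(rating)
FROM movies
GROUP BY genre

Result:
  Comedy: min=4.25, max=7.45
  Drama: min=4.02, max=7.09
  Romance: min=4.18, max=9.34
  SciFi: min=5.63, max=9.09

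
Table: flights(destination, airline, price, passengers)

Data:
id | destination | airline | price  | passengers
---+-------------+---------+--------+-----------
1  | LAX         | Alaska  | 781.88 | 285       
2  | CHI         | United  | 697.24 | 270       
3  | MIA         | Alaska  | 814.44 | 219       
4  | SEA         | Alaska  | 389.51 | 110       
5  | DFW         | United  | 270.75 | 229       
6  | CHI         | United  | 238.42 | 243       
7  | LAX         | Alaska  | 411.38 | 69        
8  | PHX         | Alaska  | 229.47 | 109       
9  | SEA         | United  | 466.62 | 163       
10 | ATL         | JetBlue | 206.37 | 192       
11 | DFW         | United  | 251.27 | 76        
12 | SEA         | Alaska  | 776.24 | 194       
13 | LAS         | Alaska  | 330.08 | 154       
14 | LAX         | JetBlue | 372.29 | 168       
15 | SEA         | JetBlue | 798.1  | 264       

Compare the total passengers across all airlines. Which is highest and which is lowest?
SELECT airline, SUM(passengers)
FROM flights
GROUP BY airline
ORDER BY SUM(passengers)

All groups:
  JetBlue: 624
  United: 981
  Alaska: 1140

Highest: Alaska (1140)
Lowest: JetBlue (624)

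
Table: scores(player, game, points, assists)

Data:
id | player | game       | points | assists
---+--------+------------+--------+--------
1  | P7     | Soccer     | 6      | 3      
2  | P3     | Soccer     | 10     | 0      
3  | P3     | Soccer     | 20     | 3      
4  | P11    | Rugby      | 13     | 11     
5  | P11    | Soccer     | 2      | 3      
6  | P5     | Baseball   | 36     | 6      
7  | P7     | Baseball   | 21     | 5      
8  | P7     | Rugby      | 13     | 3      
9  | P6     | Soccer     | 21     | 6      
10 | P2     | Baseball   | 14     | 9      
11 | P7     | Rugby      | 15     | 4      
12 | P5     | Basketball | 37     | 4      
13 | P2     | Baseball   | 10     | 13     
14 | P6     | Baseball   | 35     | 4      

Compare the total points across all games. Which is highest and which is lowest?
SELECT game, SUM(points)
FROM scores
GROUP BY game
ORDER BY SUM(points)

All groups:
  Basketball: 37
  Rugby: 41
  Soccer: 59
  Baseball: 116

Highest: Baseball (116)
Lowest: Basketball (37)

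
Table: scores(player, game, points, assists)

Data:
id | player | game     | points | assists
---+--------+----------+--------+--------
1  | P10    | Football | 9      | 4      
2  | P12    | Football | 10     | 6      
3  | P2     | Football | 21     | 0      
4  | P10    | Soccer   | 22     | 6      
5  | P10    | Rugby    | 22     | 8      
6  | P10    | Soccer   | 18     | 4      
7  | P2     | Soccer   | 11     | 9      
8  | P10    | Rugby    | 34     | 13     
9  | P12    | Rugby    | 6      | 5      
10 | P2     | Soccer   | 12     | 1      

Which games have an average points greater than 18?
SELECT game, AVG(points)
FROM scores
GROUP BY game
HAVING AVG(points) > 18

Result:
  Rugby: avg=20.67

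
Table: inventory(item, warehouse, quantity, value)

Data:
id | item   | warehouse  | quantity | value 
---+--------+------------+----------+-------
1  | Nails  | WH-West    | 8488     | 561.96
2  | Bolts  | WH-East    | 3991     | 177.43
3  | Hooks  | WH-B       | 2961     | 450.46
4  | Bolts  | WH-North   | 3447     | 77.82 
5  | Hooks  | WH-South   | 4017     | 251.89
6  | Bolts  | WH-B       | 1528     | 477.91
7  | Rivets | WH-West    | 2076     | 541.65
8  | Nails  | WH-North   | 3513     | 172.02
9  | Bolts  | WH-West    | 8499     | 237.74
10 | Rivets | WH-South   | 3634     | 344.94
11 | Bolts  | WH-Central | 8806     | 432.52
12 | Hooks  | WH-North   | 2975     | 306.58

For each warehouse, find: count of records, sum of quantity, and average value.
SELECT warehouse,
       COUNT(*) as cnt,
       SUM(quantity) as total_quantity,
       AVG(value) as avg_value
FROM inventory
GROUP BY warehouse

Result:
  WH-B: 2 records, 4489 total quantity, 464.19 avg value
  WH-Central: 1 records, 8806 total quantity, 432.52 avg value
  WH-East: 1 records, 3991 total quantity, 177.43 avg value
  WH-North: 3 records, 9935 total quantity, 185.47 avg value
  WH-South: 2 records, 7651 total quantity, 298.42 avg value
  WH-West: 3 records, 19063 total quantity, 447.12 avg value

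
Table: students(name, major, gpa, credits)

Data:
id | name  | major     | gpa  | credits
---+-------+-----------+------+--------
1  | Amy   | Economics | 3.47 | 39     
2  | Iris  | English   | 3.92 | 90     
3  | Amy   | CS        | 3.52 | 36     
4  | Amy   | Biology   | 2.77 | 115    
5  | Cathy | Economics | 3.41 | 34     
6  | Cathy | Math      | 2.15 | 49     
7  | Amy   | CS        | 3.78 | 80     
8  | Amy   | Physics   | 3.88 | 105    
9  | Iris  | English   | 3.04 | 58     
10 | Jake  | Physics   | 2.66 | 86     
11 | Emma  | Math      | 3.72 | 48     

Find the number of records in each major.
SELECT major, COUNT(*) as count
FROM students
GROUP BY major

Result:
  Biology: 1
  CS: 2
  Economics: 2
  English: 2
  Math: 2
  Physics: 2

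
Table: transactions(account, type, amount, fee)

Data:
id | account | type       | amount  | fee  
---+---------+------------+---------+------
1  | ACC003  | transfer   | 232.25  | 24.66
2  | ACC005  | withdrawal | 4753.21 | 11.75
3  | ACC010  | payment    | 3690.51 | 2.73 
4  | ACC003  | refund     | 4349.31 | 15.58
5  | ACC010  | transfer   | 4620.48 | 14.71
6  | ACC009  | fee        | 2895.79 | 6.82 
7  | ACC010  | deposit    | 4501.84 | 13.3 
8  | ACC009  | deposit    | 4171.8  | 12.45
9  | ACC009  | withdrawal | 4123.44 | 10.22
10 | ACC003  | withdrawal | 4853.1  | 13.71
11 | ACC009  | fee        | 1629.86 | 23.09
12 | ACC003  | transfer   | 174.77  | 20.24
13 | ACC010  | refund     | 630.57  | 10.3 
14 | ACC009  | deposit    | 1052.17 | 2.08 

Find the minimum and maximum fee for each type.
SELECT type, MIN(fee), MAX(fee)
FROM transactions
GROUP BY type

Result:
  deposit: min=2.08, max=13.30
  fee: min=6.82, max=23.09
  payment: min=2.73, max=2.73
  refund: min=10.30, max=15.58
  transfer: min=14.71, max=24.66
  withdrawal: min=10.22, max=13.71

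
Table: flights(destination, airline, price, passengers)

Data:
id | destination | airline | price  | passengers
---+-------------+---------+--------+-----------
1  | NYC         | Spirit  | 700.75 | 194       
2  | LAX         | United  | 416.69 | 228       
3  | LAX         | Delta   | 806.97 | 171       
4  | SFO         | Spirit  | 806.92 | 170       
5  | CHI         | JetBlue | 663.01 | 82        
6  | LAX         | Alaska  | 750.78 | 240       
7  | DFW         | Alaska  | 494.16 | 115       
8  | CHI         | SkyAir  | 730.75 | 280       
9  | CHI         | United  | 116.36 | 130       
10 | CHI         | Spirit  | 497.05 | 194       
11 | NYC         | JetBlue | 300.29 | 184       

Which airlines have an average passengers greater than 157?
SELECT airline, AVG(passengers)
FROM flights
GROUP BY airline
HAVING AVG(passengers) > 157

Result:
  Alaska: avg=177.50
  Delta: avg=171.00
  SkyAir: avg=280.00
  Spirit: avg=186.00
  United: avg=179.00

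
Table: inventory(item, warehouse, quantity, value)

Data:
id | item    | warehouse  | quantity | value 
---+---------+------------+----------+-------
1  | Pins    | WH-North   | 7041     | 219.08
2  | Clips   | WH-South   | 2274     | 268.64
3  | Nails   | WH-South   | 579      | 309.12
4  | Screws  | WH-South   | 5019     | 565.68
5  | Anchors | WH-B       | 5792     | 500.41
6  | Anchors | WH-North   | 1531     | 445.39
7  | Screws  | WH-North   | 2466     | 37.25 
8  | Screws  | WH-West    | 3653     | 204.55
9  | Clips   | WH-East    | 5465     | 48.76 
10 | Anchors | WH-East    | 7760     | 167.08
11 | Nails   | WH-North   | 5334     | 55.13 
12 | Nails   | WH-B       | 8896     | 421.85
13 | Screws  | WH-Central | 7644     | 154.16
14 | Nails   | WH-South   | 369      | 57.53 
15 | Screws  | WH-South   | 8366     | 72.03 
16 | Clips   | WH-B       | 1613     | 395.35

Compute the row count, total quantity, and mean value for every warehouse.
SELECT warehouse,
       COUNT(*) as cnt,
       SUM(quantity) as total_quantity,
       AVG(value) as avg_value
FROM inventory
GROUP BY warehouse

Result:
  WH-B: 3 records, 16301 total quantity, 439.20 avg value
  WH-Central: 1 records, 7644 total quantity, 154.16 avg value
  WH-East: 2 records, 13225 total quantity, 107.92 avg value
  WH-North: 4 records, 16372 total quantity, 189.21 avg value
  WH-South: 5 records, 16607 total quantity, 254.60 avg value
  WH-West: 1 records, 3653 total quantity, 204.55 avg value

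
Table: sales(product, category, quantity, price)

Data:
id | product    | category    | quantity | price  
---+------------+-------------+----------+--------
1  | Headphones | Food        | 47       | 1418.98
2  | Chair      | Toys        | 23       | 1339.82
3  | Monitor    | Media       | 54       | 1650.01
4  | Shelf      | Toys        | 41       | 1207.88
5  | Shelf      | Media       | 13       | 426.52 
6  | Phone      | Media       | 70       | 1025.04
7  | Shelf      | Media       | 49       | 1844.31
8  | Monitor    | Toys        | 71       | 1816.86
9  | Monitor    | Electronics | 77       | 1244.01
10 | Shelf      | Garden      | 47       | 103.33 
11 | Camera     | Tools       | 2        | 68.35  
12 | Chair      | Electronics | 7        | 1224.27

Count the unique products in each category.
SELECT category, COUNT(DISTINCT product)
FROM sales
GROUP BY category

Result:
  Electronics: 2 distinct
  Food: 1 distinct
  Garden: 1 distinct
  Media: 3 distinct
  Tools: 1 distinct
  Toys: 3 distinct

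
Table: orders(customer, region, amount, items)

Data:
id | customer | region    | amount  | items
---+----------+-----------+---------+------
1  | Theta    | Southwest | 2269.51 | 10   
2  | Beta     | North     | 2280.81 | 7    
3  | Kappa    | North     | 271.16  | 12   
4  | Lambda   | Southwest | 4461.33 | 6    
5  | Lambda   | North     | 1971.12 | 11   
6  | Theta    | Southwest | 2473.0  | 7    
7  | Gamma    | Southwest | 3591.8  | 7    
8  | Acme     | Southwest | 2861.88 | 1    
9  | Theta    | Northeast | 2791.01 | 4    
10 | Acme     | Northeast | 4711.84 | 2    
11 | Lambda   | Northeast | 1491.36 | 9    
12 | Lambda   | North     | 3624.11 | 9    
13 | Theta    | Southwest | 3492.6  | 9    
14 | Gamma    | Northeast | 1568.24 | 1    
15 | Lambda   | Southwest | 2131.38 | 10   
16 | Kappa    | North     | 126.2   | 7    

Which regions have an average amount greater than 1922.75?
SELECT region, AVG(amount)
FROM orders
GROUP BY region
HAVING AVG(amount) > 1922.75

Result:
  Northeast: avg=2640.61
  Southwest: avg=3040.21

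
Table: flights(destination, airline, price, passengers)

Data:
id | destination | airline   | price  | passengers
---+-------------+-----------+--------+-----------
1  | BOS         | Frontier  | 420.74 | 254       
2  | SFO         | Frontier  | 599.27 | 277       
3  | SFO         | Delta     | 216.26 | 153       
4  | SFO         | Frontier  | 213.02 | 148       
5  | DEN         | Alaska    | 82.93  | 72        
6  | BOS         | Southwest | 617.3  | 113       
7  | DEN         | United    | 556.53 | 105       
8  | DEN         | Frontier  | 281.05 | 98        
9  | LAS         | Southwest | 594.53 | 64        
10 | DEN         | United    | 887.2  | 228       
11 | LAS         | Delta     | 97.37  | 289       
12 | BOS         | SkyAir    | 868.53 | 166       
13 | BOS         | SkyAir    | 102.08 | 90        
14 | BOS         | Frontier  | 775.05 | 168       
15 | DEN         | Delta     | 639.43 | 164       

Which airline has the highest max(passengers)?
SELECT airline, MAX(passengers) as val
FROM flights
GROUP BY airline
ORDER BY val DESC
LIMIT 1

Result: Delta with max(passengers) = 289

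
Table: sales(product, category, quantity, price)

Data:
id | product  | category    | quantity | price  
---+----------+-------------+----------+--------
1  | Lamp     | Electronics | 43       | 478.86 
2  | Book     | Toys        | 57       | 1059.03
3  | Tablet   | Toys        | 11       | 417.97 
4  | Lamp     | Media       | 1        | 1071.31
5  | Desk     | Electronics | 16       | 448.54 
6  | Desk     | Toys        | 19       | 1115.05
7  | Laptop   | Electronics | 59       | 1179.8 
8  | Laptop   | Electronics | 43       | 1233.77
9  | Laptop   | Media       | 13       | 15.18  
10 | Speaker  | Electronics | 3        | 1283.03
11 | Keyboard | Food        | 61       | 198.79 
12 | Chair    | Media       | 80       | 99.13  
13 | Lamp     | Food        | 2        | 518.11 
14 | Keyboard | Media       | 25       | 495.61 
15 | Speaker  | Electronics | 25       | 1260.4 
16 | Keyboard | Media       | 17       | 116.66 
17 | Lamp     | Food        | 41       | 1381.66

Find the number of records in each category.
SELECT category, COUNT(*) as count
FROM sales
GROUP BY category

Result:
  Electronics: 6
  Food: 3
  Media: 5
  Toys: 3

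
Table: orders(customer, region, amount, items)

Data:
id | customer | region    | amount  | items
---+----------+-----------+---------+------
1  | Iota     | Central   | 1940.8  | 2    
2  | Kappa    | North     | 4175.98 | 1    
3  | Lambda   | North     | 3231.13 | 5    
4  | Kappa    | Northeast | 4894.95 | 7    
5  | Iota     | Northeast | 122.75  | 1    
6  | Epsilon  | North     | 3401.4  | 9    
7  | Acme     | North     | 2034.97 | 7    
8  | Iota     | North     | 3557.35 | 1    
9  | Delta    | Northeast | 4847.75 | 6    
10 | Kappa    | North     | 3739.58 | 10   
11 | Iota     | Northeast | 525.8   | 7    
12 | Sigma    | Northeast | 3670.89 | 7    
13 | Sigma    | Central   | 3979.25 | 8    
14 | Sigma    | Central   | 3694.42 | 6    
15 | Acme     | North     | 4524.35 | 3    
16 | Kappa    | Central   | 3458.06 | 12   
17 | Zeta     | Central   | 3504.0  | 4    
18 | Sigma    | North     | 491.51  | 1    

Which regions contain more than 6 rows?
SELECT region, COUNT(*) as cnt
FROM orders
GROUP BY region
HAVING COUNT(*) > 6

Result:
  North: 8

Note: HAVING filters groups after aggregation, WHERE filters rows before.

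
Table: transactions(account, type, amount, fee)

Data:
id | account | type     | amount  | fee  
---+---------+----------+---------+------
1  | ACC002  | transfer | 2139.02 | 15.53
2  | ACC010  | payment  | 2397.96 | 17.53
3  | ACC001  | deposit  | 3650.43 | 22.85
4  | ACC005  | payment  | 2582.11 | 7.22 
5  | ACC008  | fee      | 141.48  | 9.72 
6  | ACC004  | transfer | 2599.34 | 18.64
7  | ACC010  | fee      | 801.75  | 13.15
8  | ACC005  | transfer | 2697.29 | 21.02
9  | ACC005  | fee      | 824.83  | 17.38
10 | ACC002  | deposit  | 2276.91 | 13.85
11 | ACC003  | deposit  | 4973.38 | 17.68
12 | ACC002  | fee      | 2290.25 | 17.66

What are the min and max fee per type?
SELECT type, MIN(fee), MAX(fee)
FROM transactions
GROUP BY type

Result:
  deposit: min=13.85, max=22.85
  fee: min=9.72, max=17.66
  payment: min=7.22, max=17.53
  transfer: min=15.53, max=21.02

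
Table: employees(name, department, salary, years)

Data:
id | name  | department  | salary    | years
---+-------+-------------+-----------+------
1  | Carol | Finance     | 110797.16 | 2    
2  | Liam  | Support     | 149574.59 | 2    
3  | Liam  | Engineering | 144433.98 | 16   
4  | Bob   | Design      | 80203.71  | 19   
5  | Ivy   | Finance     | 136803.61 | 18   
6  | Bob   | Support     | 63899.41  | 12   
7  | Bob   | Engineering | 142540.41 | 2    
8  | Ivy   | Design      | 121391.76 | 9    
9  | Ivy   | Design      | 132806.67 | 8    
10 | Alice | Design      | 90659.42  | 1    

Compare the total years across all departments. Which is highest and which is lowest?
SELECT department, SUM(years)
FROM employees
GROUP BY department
ORDER BY SUM(years)

All groups:
  Support: 14
  Engineering: 18
  Finance: 20
  Design: 37

Highest: Design (37)
Lowest: Support (14)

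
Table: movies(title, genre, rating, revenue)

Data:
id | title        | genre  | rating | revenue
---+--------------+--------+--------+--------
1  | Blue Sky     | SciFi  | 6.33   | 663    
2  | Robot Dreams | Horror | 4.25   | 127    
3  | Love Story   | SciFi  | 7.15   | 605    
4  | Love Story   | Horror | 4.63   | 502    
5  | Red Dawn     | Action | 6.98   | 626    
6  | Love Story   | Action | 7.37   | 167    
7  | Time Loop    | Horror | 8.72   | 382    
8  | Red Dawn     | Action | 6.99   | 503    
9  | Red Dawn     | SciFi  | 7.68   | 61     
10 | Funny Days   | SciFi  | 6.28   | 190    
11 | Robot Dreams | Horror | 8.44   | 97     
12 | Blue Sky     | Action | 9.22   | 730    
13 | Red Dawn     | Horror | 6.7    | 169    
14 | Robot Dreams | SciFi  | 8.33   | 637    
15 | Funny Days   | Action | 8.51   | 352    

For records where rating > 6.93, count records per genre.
SELECT genre, COUNT(*)
FROM movies
WHERE rating > 6.93
GROUP BY genre

Note: WHERE filters rows before grouping.

Result:
  Action: 5
  Horror: 2
  SciFi: 3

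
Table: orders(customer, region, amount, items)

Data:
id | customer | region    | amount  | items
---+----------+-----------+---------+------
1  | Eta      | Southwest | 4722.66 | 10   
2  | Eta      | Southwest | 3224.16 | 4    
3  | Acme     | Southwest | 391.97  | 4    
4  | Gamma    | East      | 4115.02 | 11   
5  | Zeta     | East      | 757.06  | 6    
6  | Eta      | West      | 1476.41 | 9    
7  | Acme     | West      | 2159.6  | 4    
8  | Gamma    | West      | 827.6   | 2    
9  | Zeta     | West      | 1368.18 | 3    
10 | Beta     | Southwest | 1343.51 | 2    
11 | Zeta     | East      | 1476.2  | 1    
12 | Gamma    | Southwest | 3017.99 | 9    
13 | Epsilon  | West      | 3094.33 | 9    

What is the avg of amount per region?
SELECT region, AVG(amount) as result
FROM orders
GROUP BY region

Result:
  East: 2116.09
  Southwest: 2540.06
  West: 1785.22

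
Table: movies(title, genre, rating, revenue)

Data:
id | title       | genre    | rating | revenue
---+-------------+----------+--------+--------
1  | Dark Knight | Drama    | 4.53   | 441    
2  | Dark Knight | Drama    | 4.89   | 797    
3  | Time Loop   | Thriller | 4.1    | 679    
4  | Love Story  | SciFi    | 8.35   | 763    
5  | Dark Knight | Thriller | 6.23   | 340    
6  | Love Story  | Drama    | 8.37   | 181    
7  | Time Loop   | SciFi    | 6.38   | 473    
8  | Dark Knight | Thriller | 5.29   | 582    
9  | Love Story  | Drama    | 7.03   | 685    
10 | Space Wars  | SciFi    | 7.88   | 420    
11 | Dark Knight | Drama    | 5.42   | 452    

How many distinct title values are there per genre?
SELECT genre, COUNT(DISTINCT title)
FROM movies
GROUP BY genre

Result:
  Drama: 2 distinct
  SciFi: 3 distinct
  Thriller: 2 distinct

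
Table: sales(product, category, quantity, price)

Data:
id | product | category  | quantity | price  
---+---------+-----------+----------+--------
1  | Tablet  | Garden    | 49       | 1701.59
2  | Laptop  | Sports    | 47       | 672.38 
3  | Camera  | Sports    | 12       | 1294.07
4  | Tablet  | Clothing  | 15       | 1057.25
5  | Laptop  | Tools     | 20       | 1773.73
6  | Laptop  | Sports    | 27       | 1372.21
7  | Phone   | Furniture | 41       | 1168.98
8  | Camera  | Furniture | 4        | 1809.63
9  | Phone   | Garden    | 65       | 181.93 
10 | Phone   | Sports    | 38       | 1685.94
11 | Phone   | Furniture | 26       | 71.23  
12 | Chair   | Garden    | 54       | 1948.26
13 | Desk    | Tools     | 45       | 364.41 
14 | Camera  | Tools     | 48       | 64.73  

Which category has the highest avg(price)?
SELECT category, AVG(price) as val
FROM sales
GROUP BY category
ORDER BY val DESC
LIMIT 1

Result: Garden with avg(price) = 1277.26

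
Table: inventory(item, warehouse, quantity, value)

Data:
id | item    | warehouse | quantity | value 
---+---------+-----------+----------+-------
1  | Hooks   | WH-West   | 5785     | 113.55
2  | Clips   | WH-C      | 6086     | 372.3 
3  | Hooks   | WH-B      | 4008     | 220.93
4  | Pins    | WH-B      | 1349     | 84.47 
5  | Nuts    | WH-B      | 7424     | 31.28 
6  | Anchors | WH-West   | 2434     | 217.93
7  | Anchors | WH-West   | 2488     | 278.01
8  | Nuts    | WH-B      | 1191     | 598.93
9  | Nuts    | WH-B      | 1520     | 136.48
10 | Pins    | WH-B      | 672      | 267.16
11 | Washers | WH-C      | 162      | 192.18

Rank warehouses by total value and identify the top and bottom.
SELECT warehouse, SUM(value)
FROM inventory
GROUP BY warehouse
ORDER BY SUM(value)

All groups:
  WH-C: 564.48
  WH-West: 609.49
  WH-B: 1339.25

Highest: WH-B (1339.25)
Lowest: WH-C (564.48)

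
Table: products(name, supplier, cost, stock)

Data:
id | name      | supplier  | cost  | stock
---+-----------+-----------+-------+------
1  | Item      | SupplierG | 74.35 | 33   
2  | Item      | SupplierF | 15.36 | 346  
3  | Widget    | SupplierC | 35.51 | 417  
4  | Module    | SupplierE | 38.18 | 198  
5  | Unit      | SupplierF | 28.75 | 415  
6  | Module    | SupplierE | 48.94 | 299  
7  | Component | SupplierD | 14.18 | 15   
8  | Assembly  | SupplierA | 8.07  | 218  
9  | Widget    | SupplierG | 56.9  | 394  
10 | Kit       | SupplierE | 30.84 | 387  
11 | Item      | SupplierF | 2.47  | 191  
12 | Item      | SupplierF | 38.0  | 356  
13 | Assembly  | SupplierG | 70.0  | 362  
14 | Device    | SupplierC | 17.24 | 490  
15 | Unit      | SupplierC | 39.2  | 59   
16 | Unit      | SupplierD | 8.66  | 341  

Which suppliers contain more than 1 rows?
SELECT supplier, COUNT(*) as cnt
FROM products
GROUP BY supplier
HAVING COUNT(*) > 1

Result:
  SupplierC: 3
  SupplierD: 2
  SupplierE: 3
  SupplierF: 4
  SupplierG: 3

Note: HAVING filters groups after aggregation, WHERE filters rows before.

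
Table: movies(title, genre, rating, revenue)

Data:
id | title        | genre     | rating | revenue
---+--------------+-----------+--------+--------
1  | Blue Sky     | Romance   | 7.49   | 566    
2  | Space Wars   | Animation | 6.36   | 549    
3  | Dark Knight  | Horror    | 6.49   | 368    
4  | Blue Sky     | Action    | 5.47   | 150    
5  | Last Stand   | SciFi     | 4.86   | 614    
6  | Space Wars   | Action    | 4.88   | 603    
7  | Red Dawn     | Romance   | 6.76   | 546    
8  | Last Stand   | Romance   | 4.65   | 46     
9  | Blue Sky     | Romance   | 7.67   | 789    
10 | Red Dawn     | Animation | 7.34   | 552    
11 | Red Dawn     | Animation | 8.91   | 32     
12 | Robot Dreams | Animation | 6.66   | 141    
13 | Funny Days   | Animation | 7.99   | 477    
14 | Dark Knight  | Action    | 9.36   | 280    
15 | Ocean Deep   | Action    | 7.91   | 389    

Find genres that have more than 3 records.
SELECT genre, COUNT(*) as cnt
FROM movies
GROUP BY genre
HAVING COUNT(*) > 3

Result:
  Action: 4
  Animation: 5
  Romance: 4

Note: HAVING filters groups after aggregation, WHERE filters rows before.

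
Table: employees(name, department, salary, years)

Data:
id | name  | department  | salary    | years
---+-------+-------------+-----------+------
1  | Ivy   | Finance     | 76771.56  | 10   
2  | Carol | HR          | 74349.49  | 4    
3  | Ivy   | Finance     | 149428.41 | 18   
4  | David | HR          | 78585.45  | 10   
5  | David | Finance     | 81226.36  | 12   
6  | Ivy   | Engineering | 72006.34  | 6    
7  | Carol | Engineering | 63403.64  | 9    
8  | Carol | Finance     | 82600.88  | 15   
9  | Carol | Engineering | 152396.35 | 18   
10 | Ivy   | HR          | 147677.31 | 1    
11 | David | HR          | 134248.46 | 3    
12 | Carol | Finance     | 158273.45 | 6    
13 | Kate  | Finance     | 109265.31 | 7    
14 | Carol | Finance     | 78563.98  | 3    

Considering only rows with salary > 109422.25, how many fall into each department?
SELECT department, COUNT(*)
FROM employees
WHERE salary > 109422.25
GROUP BY department

Note: WHERE filters rows before grouping.

Result:
  Engineering: 1
  Finance: 2
  HR: 2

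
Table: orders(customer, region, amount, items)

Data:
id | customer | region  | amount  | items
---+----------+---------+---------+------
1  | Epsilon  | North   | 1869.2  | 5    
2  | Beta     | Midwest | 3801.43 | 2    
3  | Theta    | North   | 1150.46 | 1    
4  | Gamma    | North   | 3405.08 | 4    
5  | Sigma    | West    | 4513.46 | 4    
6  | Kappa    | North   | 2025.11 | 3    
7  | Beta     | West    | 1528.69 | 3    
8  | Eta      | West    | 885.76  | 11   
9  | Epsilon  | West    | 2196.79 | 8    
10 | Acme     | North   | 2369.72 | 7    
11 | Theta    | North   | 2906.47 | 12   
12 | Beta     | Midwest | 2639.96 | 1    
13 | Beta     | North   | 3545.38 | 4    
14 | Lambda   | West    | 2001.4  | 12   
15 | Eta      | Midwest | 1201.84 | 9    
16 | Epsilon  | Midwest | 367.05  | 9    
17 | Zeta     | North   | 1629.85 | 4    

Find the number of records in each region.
SELECT region, COUNT(*) as count
FROM orders
GROUP BY region

Result:
  Midwest: 4
  North: 8
  West: 5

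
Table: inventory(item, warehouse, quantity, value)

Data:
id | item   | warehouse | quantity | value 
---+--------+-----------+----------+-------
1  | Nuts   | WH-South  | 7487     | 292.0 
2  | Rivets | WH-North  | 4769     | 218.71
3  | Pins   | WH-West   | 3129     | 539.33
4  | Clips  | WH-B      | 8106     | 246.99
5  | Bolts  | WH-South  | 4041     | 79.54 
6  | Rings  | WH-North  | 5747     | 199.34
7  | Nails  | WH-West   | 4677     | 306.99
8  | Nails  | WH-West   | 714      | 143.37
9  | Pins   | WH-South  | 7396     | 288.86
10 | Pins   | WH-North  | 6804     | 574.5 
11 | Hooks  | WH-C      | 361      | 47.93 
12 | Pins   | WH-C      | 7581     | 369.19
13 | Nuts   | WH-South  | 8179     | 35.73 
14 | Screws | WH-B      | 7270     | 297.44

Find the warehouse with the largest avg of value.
SELECT warehouse, AVG(value) as val
FROM inventory
GROUP BY warehouse
ORDER BY val DESC
LIMIT 1

Result: WH-North with avg(value) = 330.85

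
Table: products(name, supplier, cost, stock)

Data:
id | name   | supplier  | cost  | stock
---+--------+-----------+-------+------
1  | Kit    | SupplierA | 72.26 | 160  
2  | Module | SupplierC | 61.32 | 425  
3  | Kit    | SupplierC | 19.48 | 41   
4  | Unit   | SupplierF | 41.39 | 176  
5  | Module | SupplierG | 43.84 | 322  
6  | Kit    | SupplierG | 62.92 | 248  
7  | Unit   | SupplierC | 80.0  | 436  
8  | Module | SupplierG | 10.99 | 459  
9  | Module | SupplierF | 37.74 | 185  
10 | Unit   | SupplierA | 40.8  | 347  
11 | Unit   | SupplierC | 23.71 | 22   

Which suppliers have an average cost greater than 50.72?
SELECT supplier, AVG(cost)
FROM products
GROUP BY supplier
HAVING AVG(cost) > 50.72

Result:
  SupplierA: avg=56.53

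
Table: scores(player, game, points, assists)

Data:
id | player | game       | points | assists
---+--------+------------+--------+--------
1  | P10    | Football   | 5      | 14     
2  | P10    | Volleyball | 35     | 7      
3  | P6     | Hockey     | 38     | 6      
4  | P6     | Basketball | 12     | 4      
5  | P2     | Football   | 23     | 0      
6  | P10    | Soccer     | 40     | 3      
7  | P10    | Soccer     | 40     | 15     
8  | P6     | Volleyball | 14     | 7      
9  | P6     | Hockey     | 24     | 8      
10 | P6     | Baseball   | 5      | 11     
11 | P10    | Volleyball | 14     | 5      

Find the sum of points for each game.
SELECT game, SUM(points) as result
FROM scores
GROUP BY game

Result:
  Baseball: 5
  Basketball: 12
  Football: 28
  Hockey: 62
  Soccer: 80
  Volleyball: 63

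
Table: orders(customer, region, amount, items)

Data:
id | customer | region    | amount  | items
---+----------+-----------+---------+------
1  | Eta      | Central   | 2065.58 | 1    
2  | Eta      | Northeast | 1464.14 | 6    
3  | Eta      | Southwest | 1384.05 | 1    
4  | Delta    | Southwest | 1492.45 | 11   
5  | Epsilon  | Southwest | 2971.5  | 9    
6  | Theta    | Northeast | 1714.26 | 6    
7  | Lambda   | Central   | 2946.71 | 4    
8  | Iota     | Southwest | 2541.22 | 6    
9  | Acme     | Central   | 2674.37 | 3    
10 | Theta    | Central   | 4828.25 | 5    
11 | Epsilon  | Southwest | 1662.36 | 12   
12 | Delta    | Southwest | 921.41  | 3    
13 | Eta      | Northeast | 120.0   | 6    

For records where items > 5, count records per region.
SELECT region, COUNT(*)
FROM orders
WHERE items > 5
GROUP BY region

Note: WHERE filters rows before grouping.

Result:
  Northeast: 3
  Southwest: 4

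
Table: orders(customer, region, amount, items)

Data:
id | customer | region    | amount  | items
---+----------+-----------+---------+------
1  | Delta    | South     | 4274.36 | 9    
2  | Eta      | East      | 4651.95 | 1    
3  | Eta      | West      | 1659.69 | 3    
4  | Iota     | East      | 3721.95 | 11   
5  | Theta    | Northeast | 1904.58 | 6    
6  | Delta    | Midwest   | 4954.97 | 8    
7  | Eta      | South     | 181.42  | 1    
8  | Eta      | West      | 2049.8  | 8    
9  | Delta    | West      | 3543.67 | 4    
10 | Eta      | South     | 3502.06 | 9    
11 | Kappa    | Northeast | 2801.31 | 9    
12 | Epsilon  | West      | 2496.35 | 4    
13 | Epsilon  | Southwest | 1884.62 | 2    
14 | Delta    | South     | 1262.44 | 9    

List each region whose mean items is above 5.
SELECT region, AVG(items)
FROM orders
GROUP BY region
HAVING AVG(items) > 5

Result:
  East: avg=6.00
  Midwest: avg=8.00
  Northeast: avg=7.50
  South: avg=7.00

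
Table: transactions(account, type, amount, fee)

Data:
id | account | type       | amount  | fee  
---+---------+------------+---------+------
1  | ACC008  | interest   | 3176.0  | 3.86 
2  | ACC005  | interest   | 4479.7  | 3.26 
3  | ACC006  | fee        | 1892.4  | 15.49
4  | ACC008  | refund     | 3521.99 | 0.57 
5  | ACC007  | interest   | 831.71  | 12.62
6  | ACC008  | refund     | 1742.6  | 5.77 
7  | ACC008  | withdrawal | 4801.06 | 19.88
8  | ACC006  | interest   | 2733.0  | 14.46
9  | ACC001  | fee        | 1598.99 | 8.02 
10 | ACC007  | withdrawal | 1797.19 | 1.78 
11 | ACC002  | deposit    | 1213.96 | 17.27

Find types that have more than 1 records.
SELECT type, COUNT(*) as cnt
FROM transactions
GROUP BY type
HAVING COUNT(*) > 1

Result:
  fee: 2
  interest: 4
  refund: 2
  withdrawal: 2

Note: HAVING filters groups after aggregation, WHERE filters rows before.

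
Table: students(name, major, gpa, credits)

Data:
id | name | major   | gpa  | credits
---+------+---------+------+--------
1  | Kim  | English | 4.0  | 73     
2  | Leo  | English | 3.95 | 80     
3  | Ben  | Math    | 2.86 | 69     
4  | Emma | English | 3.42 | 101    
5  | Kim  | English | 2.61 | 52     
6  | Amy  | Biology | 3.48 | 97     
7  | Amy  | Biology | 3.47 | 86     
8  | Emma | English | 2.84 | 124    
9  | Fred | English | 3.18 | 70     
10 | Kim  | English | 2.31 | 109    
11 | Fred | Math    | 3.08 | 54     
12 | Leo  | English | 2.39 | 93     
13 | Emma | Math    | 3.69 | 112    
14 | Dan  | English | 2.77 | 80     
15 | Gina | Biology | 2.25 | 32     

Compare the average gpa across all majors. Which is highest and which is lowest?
SELECT major, AVG(gpa)
FROM students
GROUP BY major
ORDER BY AVG(gpa)

All groups:
  English: 3.05
  Biology: 3.07
  Math: 3.21

Highest: Math (3.21)
Lowest: English (3.05)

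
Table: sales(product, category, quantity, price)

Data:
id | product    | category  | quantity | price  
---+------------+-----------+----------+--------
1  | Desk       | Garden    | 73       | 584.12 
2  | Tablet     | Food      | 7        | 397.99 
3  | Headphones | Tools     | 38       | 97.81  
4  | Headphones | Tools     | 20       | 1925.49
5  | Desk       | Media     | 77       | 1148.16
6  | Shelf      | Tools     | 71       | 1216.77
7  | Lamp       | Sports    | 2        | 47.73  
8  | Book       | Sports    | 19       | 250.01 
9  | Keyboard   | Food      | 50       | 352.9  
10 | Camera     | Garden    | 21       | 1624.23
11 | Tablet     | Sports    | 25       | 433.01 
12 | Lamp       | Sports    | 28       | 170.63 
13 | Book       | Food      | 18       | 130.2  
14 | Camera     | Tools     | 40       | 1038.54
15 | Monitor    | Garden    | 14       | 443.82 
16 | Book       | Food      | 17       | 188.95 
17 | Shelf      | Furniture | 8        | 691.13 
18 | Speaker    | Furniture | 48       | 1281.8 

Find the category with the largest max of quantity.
SELECT category, MAX(quantity) as val
FROM sales
GROUP BY category
ORDER BY val DESC
LIMIT 1

Result: Media with max(quantity) = 77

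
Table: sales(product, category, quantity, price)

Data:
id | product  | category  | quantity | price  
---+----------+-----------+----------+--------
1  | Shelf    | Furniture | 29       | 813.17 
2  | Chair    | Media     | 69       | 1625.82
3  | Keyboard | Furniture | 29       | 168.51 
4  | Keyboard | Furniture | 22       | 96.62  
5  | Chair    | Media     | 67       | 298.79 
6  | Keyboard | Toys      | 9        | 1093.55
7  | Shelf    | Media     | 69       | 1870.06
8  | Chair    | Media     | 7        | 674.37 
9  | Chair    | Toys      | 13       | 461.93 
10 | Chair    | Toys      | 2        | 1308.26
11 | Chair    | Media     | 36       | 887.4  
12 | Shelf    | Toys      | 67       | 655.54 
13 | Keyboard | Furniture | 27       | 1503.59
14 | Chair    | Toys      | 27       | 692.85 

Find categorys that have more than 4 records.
SELECT category, COUNT(*) as cnt
FROM sales
GROUP BY category
HAVING COUNT(*) > 4

Result:
  Media: 5
  Toys: 5

Note: HAVING filters groups after aggregation, WHERE filters rows before.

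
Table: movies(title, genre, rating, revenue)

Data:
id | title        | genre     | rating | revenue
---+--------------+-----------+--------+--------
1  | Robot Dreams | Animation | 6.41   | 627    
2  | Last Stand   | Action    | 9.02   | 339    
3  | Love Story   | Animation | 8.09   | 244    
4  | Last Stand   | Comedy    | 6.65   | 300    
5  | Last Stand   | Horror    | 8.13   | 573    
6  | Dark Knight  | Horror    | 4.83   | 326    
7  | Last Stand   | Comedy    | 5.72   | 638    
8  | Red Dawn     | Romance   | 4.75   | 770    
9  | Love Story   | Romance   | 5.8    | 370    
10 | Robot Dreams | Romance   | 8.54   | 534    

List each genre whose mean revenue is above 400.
SELECT genre, AVG(revenue)
FROM movies
GROUP BY genre
HAVING AVG(revenue) > 400

Result:
  Animation: avg=435.50
  Comedy: avg=469.00
  Horror: avg=449.50
  Romance: avg=558.00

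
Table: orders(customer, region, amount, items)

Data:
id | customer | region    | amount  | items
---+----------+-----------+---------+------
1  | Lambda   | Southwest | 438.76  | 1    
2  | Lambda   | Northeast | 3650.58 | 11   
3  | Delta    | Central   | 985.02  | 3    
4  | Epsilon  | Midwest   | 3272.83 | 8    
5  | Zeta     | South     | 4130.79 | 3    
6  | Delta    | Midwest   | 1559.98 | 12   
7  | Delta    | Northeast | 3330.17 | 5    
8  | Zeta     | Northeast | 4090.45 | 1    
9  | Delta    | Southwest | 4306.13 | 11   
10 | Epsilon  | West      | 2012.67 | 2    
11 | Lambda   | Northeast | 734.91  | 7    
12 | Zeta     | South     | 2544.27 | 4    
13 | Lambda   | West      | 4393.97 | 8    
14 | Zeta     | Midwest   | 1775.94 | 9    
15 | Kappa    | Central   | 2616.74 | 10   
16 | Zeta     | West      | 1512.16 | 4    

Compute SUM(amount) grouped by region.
SELECT region, SUM(amount) as result
FROM orders
GROUP BY region

Result:
  Central: 3601.76
  Midwest: 6608.75
  Northeast: 11806.11
  South: 6675.06
  Southwest: 4744.89
  West: 7918.80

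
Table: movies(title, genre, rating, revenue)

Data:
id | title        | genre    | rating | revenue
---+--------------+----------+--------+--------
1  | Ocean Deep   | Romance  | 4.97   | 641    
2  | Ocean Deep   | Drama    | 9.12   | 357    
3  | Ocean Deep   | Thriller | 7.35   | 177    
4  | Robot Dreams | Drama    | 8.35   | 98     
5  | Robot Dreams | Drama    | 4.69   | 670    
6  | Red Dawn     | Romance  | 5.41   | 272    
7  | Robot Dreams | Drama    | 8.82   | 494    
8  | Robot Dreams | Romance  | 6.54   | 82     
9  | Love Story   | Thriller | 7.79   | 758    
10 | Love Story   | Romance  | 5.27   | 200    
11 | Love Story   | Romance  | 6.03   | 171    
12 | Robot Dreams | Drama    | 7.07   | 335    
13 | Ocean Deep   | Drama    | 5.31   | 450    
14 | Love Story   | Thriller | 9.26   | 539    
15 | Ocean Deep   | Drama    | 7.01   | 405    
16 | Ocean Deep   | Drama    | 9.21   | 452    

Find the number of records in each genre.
SELECT genre, COUNT(*) as count
FROM movies
GROUP BY genre

Result:
  Drama: 8
  Romance: 5
  Thriller: 3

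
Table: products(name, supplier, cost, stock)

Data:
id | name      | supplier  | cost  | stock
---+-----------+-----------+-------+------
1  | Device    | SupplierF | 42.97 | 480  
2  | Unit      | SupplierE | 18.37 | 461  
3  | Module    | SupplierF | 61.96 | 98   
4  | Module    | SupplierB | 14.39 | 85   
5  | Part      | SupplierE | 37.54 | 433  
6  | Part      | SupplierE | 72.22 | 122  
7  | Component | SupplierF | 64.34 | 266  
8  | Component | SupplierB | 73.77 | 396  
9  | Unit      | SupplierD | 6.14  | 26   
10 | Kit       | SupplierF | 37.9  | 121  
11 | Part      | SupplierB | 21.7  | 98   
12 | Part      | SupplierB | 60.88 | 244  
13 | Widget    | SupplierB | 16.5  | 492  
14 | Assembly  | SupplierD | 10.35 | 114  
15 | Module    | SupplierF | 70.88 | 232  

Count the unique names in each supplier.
SELECT supplier, COUNT(DISTINCT name)
FROM products
GROUP BY supplier

Result:
  SupplierB: 4 distinct
  SupplierD: 2 distinct
  SupplierE: 2 distinct
  SupplierF: 4 distinct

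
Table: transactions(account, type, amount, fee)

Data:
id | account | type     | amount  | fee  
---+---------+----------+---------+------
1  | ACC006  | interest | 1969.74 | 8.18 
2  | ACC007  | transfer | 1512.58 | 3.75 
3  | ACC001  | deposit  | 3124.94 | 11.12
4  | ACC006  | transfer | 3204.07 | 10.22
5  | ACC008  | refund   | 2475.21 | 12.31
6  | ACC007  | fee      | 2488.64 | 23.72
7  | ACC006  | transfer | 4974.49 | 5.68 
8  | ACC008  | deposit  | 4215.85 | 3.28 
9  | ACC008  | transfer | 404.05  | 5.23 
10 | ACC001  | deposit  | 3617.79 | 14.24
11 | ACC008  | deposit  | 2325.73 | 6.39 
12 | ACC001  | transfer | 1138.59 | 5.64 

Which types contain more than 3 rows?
SELECT type, COUNT(*) as cnt
FROM transactions
GROUP BY type
HAVING COUNT(*) > 3

Result:
  deposit: 4
  transfer: 5

Note: HAVING filters groups after aggregation, WHERE filters rows before.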